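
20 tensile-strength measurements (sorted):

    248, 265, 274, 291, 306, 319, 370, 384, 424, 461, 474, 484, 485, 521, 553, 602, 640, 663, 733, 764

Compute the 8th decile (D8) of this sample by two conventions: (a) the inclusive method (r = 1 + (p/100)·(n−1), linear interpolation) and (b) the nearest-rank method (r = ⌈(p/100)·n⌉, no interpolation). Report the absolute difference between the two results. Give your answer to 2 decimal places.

n = 20.
(a) r = 16.2; between ranks 16 (602) and 17 (640): 609.6.
(b) the nearest-rank method: rank 16 → 602.
|609.6 − 602| = 7.6.

7.60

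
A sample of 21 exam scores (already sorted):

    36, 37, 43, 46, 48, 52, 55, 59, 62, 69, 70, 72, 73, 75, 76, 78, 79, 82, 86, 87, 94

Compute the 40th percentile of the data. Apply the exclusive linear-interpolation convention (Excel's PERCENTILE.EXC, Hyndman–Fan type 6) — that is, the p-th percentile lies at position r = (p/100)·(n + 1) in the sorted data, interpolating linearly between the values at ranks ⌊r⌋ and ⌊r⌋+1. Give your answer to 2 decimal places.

61.40

n = 21.
r = (40/100)·(21 + 1) = 8.8.
Rank 8 is 59 and rank 9 is 62.
Interpolate: 59 + 0.8·(62 − 59) = 59 + 0.8·3 = 61.4.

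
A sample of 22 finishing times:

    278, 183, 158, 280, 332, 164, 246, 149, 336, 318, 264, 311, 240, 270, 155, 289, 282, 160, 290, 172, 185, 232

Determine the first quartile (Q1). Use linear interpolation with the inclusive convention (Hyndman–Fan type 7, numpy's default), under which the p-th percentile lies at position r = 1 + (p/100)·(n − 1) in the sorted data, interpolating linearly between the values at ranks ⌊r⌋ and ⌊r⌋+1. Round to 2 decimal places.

174.75

Sorted: 149, 155, 158, 160, 164, 172, 183, 185, 232, 240, 246, 264, 270, 278, 280, 282, 289, 290, 311, 318, 332, 336.
n = 22.
r = 1 + (25/100)·(22 − 1) = 1 + 5.25 = 6.25.
Rank 6 is 172 and rank 7 is 183.
Interpolate: 172 + 0.25·(183 − 172) = 172 + 0.25·11 = 174.75.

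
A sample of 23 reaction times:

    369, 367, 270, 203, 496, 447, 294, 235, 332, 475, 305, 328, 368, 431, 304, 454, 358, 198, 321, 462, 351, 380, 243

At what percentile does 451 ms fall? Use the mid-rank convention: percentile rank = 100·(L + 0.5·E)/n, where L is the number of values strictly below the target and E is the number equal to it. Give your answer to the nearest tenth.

Sorted: 198, 203, 235, 243, 270, 294, 304, 305, 321, 328, 332, 351, 358, 367, 368, 369, 380, 431, 447, 454, 462, 475, 496.
Count below 451: L = 19; count equal: E = 0; n = 23.
Percentile rank = 100·(19 + 0.5·0)/23 = 100·19/23 = 82.61.

82.6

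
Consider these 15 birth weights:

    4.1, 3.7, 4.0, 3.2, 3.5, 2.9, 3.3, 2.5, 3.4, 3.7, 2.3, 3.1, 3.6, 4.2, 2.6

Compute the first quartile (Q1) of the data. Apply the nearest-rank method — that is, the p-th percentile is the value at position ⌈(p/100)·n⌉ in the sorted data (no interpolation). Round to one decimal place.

2.9

Sorted: 2.3, 2.5, 2.6, 2.9, 3.1, 3.2, 3.3, 3.4, 3.5, 3.6, 3.7, 3.7, 4.0, 4.1, 4.2.
n = 15.
Position = ⌈25/100 · 15⌉ = ⌈3.75⌉ = 4.
The value at rank 4 is 2.9.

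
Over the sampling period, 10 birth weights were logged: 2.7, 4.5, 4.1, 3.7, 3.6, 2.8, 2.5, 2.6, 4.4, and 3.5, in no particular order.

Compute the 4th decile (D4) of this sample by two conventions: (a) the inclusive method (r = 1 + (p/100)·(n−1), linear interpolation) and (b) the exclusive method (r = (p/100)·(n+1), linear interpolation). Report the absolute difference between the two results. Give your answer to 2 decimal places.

0.14

Sorted: 2.5, 2.6, 2.7, 2.8, 3.5, 3.6, 3.7, 4.1, 4.4, 4.5.
n = 10.
(a) r = 4.6; between ranks 4 (2.8) and 5 (3.5): 3.22.
(b) r = 4.4; between ranks 4 (2.8) and 5 (3.5): 3.08.
|3.22 − 3.08| = 0.14.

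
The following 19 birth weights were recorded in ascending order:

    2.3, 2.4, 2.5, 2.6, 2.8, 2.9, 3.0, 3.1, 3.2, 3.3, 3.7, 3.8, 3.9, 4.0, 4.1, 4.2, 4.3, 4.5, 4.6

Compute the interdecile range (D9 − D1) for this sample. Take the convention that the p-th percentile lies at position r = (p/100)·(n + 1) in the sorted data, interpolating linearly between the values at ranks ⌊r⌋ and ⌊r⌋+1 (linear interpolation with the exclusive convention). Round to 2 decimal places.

2.10

n = 19.
P10: r = 2 (integer) → 2.4.
P90: r = 18 (integer) → 4.5.
Difference: 4.5 − 2.4 = 2.1.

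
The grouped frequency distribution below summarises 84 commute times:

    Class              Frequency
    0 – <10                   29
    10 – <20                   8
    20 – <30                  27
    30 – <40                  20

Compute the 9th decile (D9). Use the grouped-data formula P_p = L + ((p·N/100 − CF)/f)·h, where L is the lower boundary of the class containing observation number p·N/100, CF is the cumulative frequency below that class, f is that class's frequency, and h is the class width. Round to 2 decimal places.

N = 84; target position k = 90/100 · 84 = 75.6.
Cumulative frequencies: 29, 37, 64, 84.
Observation 75.6 falls in the class 30 – <40.
L = 30, CF = 64, f = 20, h = 10.
P90 = 30 + ((75.6 − 64)/20)·10 = 30 + 5.8 = 35.8.

35.80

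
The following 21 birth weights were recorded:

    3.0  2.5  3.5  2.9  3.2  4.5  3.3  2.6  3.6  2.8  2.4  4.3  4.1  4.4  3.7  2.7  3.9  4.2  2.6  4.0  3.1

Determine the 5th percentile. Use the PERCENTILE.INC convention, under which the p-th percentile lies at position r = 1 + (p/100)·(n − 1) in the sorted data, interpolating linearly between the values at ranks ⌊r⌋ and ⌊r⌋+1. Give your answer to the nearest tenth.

Sorted: 2.4, 2.5, 2.6, 2.6, 2.7, 2.8, 2.9, 3.0, 3.1, 3.2, 3.3, 3.5, 3.6, 3.7, 3.9, 4.0, 4.1, 4.2, 4.3, 4.4, 4.5.
n = 21.
r = 1 + (5/100)·(21 − 1) = 1 + 1 = 2.
r is an integer, so P5 is the value at rank 2: 2.5.

2.5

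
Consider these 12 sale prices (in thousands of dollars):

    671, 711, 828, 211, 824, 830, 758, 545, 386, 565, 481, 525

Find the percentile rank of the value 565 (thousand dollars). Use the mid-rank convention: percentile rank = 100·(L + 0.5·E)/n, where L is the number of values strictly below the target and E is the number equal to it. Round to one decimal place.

45.8

Sorted: 211, 386, 481, 525, 545, 565, 671, 711, 758, 824, 828, 830.
Count below 565: L = 5; count equal: E = 1; n = 12.
Percentile rank = 100·(5 + 0.5·1)/12 = 100·5.5/12 = 45.83.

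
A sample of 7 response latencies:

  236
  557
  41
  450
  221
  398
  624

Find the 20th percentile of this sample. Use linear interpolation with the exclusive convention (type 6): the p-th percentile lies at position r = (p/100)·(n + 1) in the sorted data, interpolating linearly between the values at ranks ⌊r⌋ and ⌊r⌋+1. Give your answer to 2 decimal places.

Sorted: 41, 221, 236, 398, 450, 557, 624.
n = 7.
r = (20/100)·(7 + 1) = 1.6.
Rank 1 is 41 and rank 2 is 221.
Interpolate: 41 + 0.6·(221 − 41) = 41 + 0.6·180 = 149.

149.00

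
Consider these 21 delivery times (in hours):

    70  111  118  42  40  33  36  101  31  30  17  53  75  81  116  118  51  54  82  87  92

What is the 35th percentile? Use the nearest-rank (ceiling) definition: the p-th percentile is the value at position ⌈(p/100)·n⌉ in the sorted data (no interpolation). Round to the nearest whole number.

Sorted: 17, 30, 31, 33, 36, 40, 42, 51, 53, 54, 70, 75, 81, 82, 87, 92, 101, 111, 116, 118, 118.
n = 21.
Position = ⌈35/100 · 21⌉ = ⌈7.35⌉ = 8.
The value at rank 8 is 51.

51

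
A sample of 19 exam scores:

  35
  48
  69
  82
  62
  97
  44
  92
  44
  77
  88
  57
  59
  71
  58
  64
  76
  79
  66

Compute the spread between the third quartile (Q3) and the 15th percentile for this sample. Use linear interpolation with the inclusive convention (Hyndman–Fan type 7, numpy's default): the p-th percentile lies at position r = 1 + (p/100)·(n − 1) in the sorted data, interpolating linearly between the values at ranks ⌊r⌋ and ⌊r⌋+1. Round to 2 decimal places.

Sorted: 35, 44, 44, 48, 57, 58, 59, 62, 64, 66, 69, 71, 76, 77, 79, 82, 88, 92, 97.
n = 19.
P15: r = 3.7; ranks 3–4 are 44, 48; interpolating gives 46.8.
P75: r = 14.5; ranks 14–15 are 77, 79; interpolating gives 78.
Difference: 78 − 46.8 = 31.2.

31.20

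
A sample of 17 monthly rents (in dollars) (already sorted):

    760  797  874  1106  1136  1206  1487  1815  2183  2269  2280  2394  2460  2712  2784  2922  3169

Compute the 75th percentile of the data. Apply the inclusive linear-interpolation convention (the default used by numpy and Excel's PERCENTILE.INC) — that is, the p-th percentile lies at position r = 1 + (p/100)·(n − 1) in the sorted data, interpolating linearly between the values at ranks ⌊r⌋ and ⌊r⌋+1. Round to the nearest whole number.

2460

n = 17.
r = 1 + (75/100)·(17 − 1) = 1 + 12 = 13.
r is an integer, so P75 is the value at rank 13: 2460.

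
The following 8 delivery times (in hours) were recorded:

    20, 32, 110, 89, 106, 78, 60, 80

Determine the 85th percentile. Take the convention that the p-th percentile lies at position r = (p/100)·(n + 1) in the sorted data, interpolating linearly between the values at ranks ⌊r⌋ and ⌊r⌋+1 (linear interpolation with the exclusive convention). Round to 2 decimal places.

108.60

Sorted: 20, 32, 60, 78, 80, 89, 106, 110.
n = 8.
r = (85/100)·(8 + 1) = 7.65.
Rank 7 is 106 and rank 8 is 110.
Interpolate: 106 + 0.65·(110 − 106) = 106 + 0.65·4 = 108.6.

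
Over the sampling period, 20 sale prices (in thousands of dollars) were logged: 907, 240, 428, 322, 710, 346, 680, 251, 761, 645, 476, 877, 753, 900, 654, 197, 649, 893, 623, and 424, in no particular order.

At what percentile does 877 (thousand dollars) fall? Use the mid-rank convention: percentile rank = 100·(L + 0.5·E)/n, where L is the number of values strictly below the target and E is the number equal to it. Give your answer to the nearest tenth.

Sorted: 197, 240, 251, 322, 346, 424, 428, 476, 623, 645, 649, 654, 680, 710, 753, 761, 877, 893, 900, 907.
Count below 877: L = 16; count equal: E = 1; n = 20.
Percentile rank = 100·(16 + 0.5·1)/20 = 100·16.5/20 = 82.5.

82.5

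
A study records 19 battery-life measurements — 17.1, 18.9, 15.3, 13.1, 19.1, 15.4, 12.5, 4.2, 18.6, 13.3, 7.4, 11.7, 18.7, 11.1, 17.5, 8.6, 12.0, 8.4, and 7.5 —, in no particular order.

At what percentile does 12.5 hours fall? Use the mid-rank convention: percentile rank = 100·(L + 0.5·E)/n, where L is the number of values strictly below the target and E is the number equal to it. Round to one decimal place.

Sorted: 4.2, 7.4, 7.5, 8.4, 8.6, 11.1, 11.7, 12.0, 12.5, 13.1, 13.3, 15.3, 15.4, 17.1, 17.5, 18.6, 18.7, 18.9, 19.1.
Count below 12.5: L = 8; count equal: E = 1; n = 19.
Percentile rank = 100·(8 + 0.5·1)/19 = 100·8.5/19 = 44.74.

44.7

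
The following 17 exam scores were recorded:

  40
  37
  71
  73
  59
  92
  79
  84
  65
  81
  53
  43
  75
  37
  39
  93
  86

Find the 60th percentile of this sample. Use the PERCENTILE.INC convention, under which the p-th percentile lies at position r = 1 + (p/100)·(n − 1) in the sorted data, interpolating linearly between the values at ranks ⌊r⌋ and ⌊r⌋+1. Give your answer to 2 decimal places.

Sorted: 37, 37, 39, 40, 43, 53, 59, 65, 71, 73, 75, 79, 81, 84, 86, 92, 93.
n = 17.
r = 1 + (60/100)·(17 − 1) = 1 + 9.6 = 10.6.
Rank 10 is 73 and rank 11 is 75.
Interpolate: 73 + 0.6·(75 − 73) = 73 + 0.6·2 = 74.2.

74.20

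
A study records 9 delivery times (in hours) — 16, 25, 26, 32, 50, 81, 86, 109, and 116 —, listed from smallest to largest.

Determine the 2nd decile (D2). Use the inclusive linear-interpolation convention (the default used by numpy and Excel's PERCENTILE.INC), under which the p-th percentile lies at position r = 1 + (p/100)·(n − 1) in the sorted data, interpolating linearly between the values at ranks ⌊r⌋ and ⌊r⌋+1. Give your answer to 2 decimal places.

n = 9.
r = 1 + (20/100)·(9 − 1) = 1 + 1.6 = 2.6.
Rank 2 is 25 and rank 3 is 26.
Interpolate: 25 + 0.6·(26 − 25) = 25 + 0.6·1 = 25.6.

25.60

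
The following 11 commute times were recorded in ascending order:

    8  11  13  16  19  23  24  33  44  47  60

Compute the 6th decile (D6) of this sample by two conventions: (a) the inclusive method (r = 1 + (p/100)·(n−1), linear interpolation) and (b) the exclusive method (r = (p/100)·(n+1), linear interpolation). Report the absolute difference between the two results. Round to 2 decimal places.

n = 11.
(a) r = 7 → value at rank 7 = 24.
(b) r = 7.2; between ranks 7 (24) and 8 (33): 25.8.
|24 − 25.8| = 1.8.

1.80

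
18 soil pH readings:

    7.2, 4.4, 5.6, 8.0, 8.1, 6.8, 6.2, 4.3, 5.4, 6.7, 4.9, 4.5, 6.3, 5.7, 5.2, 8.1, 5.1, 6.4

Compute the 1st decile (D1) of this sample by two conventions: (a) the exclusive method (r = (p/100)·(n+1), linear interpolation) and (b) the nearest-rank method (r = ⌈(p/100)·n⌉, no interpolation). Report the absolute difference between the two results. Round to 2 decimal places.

0.01

Sorted: 4.3, 4.4, 4.5, 4.9, 5.1, 5.2, 5.4, 5.6, 5.7, 6.2, 6.3, 6.4, 6.7, 6.8, 7.2, 8.0, 8.1, 8.1.
n = 18.
(a) r = 1.9; between ranks 1 (4.3) and 2 (4.4): 4.39.
(b) the nearest-rank method: rank 2 → 4.4.
|4.39 − 4.4| = 0.01.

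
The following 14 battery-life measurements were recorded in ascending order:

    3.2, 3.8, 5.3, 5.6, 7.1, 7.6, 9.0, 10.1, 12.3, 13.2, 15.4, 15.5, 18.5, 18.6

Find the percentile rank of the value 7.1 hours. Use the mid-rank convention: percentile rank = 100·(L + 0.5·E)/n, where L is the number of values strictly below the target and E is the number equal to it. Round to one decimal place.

Count below 7.1: L = 4; count equal: E = 1; n = 14.
Percentile rank = 100·(4 + 0.5·1)/14 = 100·4.5/14 = 32.14.

32.1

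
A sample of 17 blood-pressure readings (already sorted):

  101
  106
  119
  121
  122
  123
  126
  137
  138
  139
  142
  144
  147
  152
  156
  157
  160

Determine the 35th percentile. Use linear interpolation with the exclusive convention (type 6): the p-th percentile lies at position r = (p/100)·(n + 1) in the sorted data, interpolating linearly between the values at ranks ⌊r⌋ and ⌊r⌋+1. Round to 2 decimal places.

123.90

n = 17.
r = (35/100)·(17 + 1) = 6.3.
Rank 6 is 123 and rank 7 is 126.
Interpolate: 123 + 0.3·(126 − 123) = 123 + 0.3·3 = 123.9.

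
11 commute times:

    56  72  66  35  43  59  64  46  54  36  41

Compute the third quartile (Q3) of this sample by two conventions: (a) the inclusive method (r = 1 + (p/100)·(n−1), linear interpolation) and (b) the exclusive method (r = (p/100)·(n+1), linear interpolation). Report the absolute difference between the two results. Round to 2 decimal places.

2.50

Sorted: 35, 36, 41, 43, 46, 54, 56, 59, 64, 66, 72.
n = 11.
(a) r = 8.5; between ranks 8 (59) and 9 (64): 61.5.
(b) r = 9 → value at rank 9 = 64.
|61.5 − 64| = 2.5.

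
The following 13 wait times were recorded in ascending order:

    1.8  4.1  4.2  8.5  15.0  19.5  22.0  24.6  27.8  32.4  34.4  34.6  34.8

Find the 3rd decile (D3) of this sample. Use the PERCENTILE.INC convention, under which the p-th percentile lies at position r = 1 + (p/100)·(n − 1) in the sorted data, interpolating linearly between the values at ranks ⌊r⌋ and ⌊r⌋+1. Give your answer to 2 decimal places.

12.40

n = 13.
r = 1 + (30/100)·(13 − 1) = 1 + 3.6 = 4.6.
Rank 4 is 8.5 and rank 5 is 15.0.
Interpolate: 8.5 + 0.6·(15.0 − 8.5) = 8.5 + 0.6·6.5 = 12.4.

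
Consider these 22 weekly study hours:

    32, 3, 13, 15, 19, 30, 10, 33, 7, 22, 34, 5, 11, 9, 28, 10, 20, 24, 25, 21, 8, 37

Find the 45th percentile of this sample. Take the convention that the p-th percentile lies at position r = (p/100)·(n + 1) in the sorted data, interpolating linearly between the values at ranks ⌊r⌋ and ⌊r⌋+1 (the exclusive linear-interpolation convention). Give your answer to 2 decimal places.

16.40

Sorted: 3, 5, 7, 8, 9, 10, 10, 11, 13, 15, 19, 20, 21, 22, 24, 25, 28, 30, 32, 33, 34, 37.
n = 22.
r = (45/100)·(22 + 1) = 10.35.
Rank 10 is 15 and rank 11 is 19.
Interpolate: 15 + 0.35·(19 − 15) = 15 + 0.35·4 = 16.4.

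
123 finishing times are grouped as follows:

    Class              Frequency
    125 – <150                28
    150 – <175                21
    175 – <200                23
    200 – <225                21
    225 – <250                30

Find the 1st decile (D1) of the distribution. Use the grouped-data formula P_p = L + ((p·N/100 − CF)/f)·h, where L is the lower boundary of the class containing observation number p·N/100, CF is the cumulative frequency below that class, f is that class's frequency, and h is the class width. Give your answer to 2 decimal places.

N = 123; target position k = 10/100 · 123 = 12.3.
Cumulative frequencies: 28, 49, 72, 93, 123.
Observation 12.3 falls in the class 125 – <150.
L = 125, CF = 0, f = 28, h = 25.
P10 = 125 + ((12.3 − 0)/28)·25 = 125 + 10.9821 = 135.982.

135.98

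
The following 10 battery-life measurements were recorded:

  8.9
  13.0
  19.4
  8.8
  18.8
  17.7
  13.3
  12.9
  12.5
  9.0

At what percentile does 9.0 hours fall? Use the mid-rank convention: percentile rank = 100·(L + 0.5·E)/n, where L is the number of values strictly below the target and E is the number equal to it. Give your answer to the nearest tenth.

Sorted: 8.8, 8.9, 9.0, 12.5, 12.9, 13.0, 13.3, 17.7, 18.8, 19.4.
Count below 9.0: L = 2; count equal: E = 1; n = 10.
Percentile rank = 100·(2 + 0.5·1)/10 = 100·2.5/10 = 25.

25.0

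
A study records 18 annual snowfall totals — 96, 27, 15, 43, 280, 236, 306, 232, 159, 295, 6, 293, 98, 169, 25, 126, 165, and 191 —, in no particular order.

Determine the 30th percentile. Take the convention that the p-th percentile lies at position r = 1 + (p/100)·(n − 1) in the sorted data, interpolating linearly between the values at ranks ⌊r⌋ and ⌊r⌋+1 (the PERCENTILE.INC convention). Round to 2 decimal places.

Sorted: 6, 15, 25, 27, 43, 96, 98, 126, 159, 165, 169, 191, 232, 236, 280, 293, 295, 306.
n = 18.
r = 1 + (30/100)·(18 − 1) = 1 + 5.1 = 6.1.
Rank 6 is 96 and rank 7 is 98.
Interpolate: 96 + 0.1·(98 − 96) = 96 + 0.1·2 = 96.2.

96.20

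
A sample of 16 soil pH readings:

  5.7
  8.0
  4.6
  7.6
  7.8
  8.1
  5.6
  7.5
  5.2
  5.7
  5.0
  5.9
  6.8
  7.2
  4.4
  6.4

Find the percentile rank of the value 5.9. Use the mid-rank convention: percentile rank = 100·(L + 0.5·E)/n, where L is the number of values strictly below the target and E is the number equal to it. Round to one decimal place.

46.9

Sorted: 4.4, 4.6, 5.0, 5.2, 5.6, 5.7, 5.7, 5.9, 6.4, 6.8, 7.2, 7.5, 7.6, 7.8, 8.0, 8.1.
Count below 5.9: L = 7; count equal: E = 1; n = 16.
Percentile rank = 100·(7 + 0.5·1)/16 = 100·7.5/16 = 46.88.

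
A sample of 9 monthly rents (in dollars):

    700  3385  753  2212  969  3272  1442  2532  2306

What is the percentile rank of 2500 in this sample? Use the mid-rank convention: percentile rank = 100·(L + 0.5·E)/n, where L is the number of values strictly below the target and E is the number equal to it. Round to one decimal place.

Sorted: 700, 753, 969, 1442, 2212, 2306, 2532, 3272, 3385.
Count below 2500: L = 6; count equal: E = 0; n = 9.
Percentile rank = 100·(6 + 0.5·0)/9 = 100·6/9 = 66.67.

66.7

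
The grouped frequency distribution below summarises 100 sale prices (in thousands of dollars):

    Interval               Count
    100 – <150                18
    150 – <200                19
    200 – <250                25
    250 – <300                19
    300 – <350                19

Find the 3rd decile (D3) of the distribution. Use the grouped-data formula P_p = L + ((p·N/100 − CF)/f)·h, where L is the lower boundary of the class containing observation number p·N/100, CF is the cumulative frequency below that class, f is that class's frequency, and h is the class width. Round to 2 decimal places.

N = 100; target position k = 30/100 · 100 = 30.
Cumulative frequencies: 18, 37, 62, 81, 100.
Observation 30 falls in the class 150 – <200.
L = 150, CF = 18, f = 19, h = 50.
P30 = 150 + ((30 − 18)/19)·50 = 150 + 31.5789 = 181.579.

181.58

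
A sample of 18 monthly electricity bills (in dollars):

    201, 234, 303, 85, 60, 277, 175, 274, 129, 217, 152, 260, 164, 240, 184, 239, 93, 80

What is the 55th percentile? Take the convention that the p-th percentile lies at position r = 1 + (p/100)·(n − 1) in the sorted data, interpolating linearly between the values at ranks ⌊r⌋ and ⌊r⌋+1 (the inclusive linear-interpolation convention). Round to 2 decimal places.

Sorted: 60, 80, 85, 93, 129, 152, 164, 175, 184, 201, 217, 234, 239, 240, 260, 274, 277, 303.
n = 18.
r = 1 + (55/100)·(18 − 1) = 1 + 9.35 = 10.35.
Rank 10 is 201 and rank 11 is 217.
Interpolate: 201 + 0.35·(217 − 201) = 201 + 0.35·16 = 206.6.

206.60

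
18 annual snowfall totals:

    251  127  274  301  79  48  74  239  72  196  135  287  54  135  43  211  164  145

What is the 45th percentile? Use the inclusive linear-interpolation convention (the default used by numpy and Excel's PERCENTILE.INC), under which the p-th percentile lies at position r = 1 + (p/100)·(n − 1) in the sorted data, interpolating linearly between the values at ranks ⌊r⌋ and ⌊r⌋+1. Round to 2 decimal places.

Sorted: 43, 48, 54, 72, 74, 79, 127, 135, 135, 145, 164, 196, 211, 239, 251, 274, 287, 301.
n = 18.
r = 1 + (45/100)·(18 − 1) = 1 + 7.65 = 8.65.
Rank 8 is 135 and rank 9 is 135.
Interpolate: 135 + 0.65·(135 − 135) = 135 + 0.65·0 = 135.

135.00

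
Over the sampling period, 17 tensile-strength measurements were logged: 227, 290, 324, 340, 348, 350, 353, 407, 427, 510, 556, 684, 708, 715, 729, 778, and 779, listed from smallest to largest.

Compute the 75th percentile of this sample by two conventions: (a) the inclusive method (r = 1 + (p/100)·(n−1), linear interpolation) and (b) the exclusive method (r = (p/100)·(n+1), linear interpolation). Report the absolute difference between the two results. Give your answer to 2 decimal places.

n = 17.
(a) r = 13 → value at rank 13 = 708.
(b) r = 13.5; between ranks 13 (708) and 14 (715): 711.5.
|708 − 711.5| = 3.5.

3.50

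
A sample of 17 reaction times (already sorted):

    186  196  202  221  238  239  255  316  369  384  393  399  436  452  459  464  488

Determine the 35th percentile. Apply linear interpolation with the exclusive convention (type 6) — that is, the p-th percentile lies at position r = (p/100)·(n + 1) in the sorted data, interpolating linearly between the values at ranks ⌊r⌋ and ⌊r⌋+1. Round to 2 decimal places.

243.80

n = 17.
r = (35/100)·(17 + 1) = 6.3.
Rank 6 is 239 and rank 7 is 255.
Interpolate: 239 + 0.3·(255 − 239) = 239 + 0.3·16 = 243.8.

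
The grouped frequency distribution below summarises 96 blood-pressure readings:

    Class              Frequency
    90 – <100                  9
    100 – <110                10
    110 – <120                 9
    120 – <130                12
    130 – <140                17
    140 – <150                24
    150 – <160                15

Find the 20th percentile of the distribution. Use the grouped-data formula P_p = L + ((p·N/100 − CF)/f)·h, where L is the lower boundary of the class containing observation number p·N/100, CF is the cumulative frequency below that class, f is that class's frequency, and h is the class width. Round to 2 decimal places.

N = 96; target position k = 20/100 · 96 = 19.2.
Cumulative frequencies: 9, 19, 28, 40, 57, 81, 96.
Observation 19.2 falls in the class 110 – <120.
L = 110, CF = 19, f = 9, h = 10.
P20 = 110 + ((19.2 − 19)/9)·10 = 110 + 0.222222 = 110.222.

110.22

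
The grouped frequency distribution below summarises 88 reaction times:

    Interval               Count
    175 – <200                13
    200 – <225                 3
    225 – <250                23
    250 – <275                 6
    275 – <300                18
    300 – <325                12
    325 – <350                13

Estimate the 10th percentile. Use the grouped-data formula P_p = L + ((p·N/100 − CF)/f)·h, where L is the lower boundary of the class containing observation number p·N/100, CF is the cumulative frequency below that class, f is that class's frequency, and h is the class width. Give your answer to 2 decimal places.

191.92

N = 88; target position k = 10/100 · 88 = 8.8.
Cumulative frequencies: 13, 16, 39, 45, 63, 75, 88.
Observation 8.8 falls in the class 175 – <200.
L = 175, CF = 0, f = 13, h = 25.
P10 = 175 + ((8.8 − 0)/13)·25 = 175 + 16.9231 = 191.923.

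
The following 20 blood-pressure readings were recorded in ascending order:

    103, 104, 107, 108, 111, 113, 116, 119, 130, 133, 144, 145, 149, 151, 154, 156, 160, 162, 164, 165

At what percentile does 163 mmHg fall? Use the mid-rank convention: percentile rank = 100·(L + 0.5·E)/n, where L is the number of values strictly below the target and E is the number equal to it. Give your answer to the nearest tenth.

Count below 163: L = 18; count equal: E = 0; n = 20.
Percentile rank = 100·(18 + 0.5·0)/20 = 100·18/20 = 90.

90.0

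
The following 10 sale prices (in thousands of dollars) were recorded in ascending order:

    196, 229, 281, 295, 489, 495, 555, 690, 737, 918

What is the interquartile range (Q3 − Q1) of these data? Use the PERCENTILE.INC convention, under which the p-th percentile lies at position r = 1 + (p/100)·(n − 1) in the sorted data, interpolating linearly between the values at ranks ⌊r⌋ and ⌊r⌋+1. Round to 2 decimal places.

n = 10.
P25: r = 3.25; ranks 3–4 are 281, 295; interpolating gives 284.5.
P75: r = 7.75; ranks 7–8 are 555, 690; interpolating gives 656.25.
Difference: 656.25 − 284.5 = 371.75.

371.75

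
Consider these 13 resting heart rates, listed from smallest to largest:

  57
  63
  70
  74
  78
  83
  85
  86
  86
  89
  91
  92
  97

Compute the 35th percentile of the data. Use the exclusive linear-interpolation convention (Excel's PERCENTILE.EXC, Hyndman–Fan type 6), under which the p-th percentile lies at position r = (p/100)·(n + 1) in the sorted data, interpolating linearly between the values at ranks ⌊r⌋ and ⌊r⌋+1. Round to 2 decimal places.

n = 13.
r = (35/100)·(13 + 1) = 4.9.
Rank 4 is 74 and rank 5 is 78.
Interpolate: 74 + 0.9·(78 − 74) = 74 + 0.9·4 = 77.6.

77.60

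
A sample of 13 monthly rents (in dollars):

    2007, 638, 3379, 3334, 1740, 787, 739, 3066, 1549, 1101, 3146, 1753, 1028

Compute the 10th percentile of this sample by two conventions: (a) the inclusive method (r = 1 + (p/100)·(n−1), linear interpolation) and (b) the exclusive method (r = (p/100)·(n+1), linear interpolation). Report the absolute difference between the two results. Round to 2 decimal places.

70.20

Sorted: 638, 739, 787, 1028, 1101, 1549, 1740, 1753, 2007, 3066, 3146, 3334, 3379.
n = 13.
(a) r = 2.2; between ranks 2 (739) and 3 (787): 748.6.
(b) r = 1.4; between ranks 1 (638) and 2 (739): 678.4.
|748.6 − 678.4| = 70.2.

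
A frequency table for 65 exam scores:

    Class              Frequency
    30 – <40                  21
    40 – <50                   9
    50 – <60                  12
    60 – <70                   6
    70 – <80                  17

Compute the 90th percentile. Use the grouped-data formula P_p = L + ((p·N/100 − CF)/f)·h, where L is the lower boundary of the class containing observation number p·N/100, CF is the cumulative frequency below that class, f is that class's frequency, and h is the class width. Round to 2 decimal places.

76.18

N = 65; target position k = 90/100 · 65 = 58.5.
Cumulative frequencies: 21, 30, 42, 48, 65.
Observation 58.5 falls in the class 70 – <80.
L = 70, CF = 48, f = 17, h = 10.
P90 = 70 + ((58.5 − 48)/17)·10 = 70 + 6.17647 = 76.1765.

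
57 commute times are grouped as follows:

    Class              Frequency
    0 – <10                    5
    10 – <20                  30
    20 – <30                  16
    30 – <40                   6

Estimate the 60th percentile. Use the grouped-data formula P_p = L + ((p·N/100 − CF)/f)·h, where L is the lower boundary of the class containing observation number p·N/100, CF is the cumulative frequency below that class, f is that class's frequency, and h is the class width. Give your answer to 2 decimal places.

19.73

N = 57; target position k = 60/100 · 57 = 34.2.
Cumulative frequencies: 5, 35, 51, 57.
Observation 34.2 falls in the class 10 – <20.
L = 10, CF = 5, f = 30, h = 10.
P60 = 10 + ((34.2 − 5)/30)·10 = 10 + 9.73333 = 19.7333.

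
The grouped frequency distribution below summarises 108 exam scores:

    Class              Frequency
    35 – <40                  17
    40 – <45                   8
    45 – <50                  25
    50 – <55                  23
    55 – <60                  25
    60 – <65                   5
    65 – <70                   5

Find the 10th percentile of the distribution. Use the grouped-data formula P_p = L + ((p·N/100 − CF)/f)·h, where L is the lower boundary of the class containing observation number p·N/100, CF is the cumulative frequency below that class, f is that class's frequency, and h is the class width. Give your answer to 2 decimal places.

N = 108; target position k = 10/100 · 108 = 10.8.
Cumulative frequencies: 17, 25, 50, 73, 98, 103, 108.
Observation 10.8 falls in the class 35 – <40.
L = 35, CF = 0, f = 17, h = 5.
P10 = 35 + ((10.8 − 0)/17)·5 = 35 + 3.17647 = 38.1765.

38.18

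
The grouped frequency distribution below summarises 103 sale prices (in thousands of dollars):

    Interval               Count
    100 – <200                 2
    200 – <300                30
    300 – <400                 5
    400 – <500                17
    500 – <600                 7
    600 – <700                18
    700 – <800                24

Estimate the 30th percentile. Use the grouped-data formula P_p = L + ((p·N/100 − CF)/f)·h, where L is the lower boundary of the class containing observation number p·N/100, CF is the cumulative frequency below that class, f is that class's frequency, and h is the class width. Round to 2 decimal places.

296.33

N = 103; target position k = 30/100 · 103 = 30.9.
Cumulative frequencies: 2, 32, 37, 54, 61, 79, 103.
Observation 30.9 falls in the class 200 – <300.
L = 200, CF = 2, f = 30, h = 100.
P30 = 200 + ((30.9 − 2)/30)·100 = 200 + 96.3333 = 296.333.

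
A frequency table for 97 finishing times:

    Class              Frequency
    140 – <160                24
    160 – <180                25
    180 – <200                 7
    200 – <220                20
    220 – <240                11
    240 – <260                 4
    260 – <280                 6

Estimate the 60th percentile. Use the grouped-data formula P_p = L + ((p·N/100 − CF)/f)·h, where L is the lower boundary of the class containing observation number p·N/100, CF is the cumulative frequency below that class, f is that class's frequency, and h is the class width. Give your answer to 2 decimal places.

N = 97; target position k = 60/100 · 97 = 58.2.
Cumulative frequencies: 24, 49, 56, 76, 87, 91, 97.
Observation 58.2 falls in the class 200 – <220.
L = 200, CF = 56, f = 20, h = 20.
P60 = 200 + ((58.2 − 56)/20)·20 = 200 + 2.2 = 202.2.

202.20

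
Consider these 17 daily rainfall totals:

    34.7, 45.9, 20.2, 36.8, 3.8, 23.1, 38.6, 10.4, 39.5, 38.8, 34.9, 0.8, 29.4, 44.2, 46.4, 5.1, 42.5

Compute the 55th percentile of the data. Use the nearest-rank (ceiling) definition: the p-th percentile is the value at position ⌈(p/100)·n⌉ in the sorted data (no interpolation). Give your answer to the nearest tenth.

Sorted: 0.8, 3.8, 5.1, 10.4, 20.2, 23.1, 29.4, 34.7, 34.9, 36.8, 38.6, 38.8, 39.5, 42.5, 44.2, 45.9, 46.4.
n = 17.
Position = ⌈55/100 · 17⌉ = ⌈9.35⌉ = 10.
The value at rank 10 is 36.8.

36.8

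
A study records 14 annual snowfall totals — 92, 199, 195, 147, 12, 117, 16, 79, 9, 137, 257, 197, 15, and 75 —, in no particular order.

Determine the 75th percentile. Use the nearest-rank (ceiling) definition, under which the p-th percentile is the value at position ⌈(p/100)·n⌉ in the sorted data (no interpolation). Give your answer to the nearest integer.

195

Sorted: 9, 12, 15, 16, 75, 79, 92, 117, 137, 147, 195, 197, 199, 257.
n = 14.
Position = ⌈75/100 · 14⌉ = ⌈10.5⌉ = 11.
The value at rank 11 is 195.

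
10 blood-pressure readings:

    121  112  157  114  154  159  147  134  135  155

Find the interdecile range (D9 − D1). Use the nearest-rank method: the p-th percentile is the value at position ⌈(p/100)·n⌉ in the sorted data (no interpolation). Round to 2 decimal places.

Sorted: 112, 114, 121, 134, 135, 147, 154, 155, 157, 159.
n = 10.
P10: rank ⌈10/100·10⌉ = 1 → 112.
P90: rank ⌈90/100·10⌉ = 9 → 157.
Difference: 157 − 112 = 45.

45.00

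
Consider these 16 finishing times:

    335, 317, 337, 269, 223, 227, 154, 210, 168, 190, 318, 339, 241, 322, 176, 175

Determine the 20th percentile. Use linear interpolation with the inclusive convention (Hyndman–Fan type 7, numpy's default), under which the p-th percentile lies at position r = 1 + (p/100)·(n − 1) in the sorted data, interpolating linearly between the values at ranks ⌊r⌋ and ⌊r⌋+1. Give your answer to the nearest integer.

176

Sorted: 154, 168, 175, 176, 190, 210, 223, 227, 241, 269, 317, 318, 322, 335, 337, 339.
n = 16.
r = 1 + (20/100)·(16 − 1) = 1 + 3 = 4.
r is an integer, so P20 is the value at rank 4: 176.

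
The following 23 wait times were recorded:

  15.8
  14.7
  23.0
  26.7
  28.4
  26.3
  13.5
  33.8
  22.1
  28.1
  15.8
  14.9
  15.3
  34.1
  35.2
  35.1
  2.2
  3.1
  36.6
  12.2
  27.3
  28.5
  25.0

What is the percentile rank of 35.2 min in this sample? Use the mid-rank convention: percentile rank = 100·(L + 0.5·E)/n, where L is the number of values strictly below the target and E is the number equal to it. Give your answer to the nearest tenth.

Sorted: 2.2, 3.1, 12.2, 13.5, 14.7, 14.9, 15.3, 15.8, 15.8, 22.1, 23.0, 25.0, 26.3, 26.7, 27.3, 28.1, 28.4, 28.5, 33.8, 34.1, 35.1, 35.2, 36.6.
Count below 35.2: L = 21; count equal: E = 1; n = 23.
Percentile rank = 100·(21 + 0.5·1)/23 = 100·21.5/23 = 93.48.

93.5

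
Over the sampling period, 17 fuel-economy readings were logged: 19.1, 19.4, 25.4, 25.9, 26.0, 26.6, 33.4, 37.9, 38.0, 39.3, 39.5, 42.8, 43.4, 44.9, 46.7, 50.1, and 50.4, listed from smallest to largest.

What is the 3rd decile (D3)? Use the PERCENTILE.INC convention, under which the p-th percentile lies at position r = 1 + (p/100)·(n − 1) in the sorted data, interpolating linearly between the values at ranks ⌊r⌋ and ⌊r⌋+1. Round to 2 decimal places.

26.48

n = 17.
r = 1 + (30/100)·(17 − 1) = 1 + 4.8 = 5.8.
Rank 5 is 26.0 and rank 6 is 26.6.
Interpolate: 26.0 + 0.8·(26.6 − 26.0) = 26.0 + 0.8·0.6 = 26.48.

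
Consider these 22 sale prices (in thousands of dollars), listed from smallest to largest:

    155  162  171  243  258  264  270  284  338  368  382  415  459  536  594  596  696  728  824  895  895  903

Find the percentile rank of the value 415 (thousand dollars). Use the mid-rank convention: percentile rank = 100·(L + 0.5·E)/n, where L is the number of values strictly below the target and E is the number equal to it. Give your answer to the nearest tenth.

Count below 415: L = 11; count equal: E = 1; n = 22.
Percentile rank = 100·(11 + 0.5·1)/22 = 100·11.5/22 = 52.27.

52.3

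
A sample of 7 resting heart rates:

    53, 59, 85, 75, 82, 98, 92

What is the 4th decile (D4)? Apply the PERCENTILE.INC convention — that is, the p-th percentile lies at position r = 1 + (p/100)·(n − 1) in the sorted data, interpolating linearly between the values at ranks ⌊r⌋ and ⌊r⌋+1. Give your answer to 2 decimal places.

77.80

Sorted: 53, 59, 75, 82, 85, 92, 98.
n = 7.
r = 1 + (40/100)·(7 − 1) = 1 + 2.4 = 3.4.
Rank 3 is 75 and rank 4 is 82.
Interpolate: 75 + 0.4·(82 − 75) = 75 + 0.4·7 = 77.8.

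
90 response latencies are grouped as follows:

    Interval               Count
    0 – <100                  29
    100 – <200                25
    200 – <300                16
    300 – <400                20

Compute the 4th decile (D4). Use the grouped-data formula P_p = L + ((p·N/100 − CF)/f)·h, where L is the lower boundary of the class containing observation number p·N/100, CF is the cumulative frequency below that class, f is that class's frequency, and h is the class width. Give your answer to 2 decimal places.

128.00

N = 90; target position k = 40/100 · 90 = 36.
Cumulative frequencies: 29, 54, 70, 90.
Observation 36 falls in the class 100 – <200.
L = 100, CF = 29, f = 25, h = 100.
P40 = 100 + ((36 − 29)/25)·100 = 100 + 28 = 128.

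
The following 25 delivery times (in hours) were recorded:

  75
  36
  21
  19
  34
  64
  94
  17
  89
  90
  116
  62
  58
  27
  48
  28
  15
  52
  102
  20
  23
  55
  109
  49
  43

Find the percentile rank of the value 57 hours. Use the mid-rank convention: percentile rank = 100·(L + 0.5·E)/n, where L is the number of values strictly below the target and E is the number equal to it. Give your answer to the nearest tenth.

Sorted: 15, 17, 19, 20, 21, 23, 27, 28, 34, 36, 43, 48, 49, 52, 55, 58, 62, 64, 75, 89, 90, 94, 102, 109, 116.
Count below 57: L = 15; count equal: E = 0; n = 25.
Percentile rank = 100·(15 + 0.5·0)/25 = 100·15/25 = 60.

60.0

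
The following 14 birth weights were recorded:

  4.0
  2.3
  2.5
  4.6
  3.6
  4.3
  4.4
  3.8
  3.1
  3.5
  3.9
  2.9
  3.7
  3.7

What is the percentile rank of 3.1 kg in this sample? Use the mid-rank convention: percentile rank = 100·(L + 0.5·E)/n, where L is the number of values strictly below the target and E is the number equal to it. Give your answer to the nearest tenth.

25.0

Sorted: 2.3, 2.5, 2.9, 3.1, 3.5, 3.6, 3.7, 3.7, 3.8, 3.9, 4.0, 4.3, 4.4, 4.6.
Count below 3.1: L = 3; count equal: E = 1; n = 14.
Percentile rank = 100·(3 + 0.5·1)/14 = 100·3.5/14 = 25.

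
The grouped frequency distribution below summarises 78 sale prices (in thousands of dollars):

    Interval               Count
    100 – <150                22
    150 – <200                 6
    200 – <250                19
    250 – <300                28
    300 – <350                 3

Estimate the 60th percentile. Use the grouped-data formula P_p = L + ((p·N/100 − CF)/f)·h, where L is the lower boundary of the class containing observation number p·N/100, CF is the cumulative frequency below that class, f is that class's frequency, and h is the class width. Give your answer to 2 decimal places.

N = 78; target position k = 60/100 · 78 = 46.8.
Cumulative frequencies: 22, 28, 47, 75, 78.
Observation 46.8 falls in the class 200 – <250.
L = 200, CF = 28, f = 19, h = 50.
P60 = 200 + ((46.8 − 28)/19)·50 = 200 + 49.4737 = 249.474.

249.47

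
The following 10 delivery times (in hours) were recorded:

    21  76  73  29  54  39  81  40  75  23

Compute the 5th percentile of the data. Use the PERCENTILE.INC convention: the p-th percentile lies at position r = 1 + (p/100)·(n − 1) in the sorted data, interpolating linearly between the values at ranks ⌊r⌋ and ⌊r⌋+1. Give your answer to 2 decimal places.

21.90

Sorted: 21, 23, 29, 39, 40, 54, 73, 75, 76, 81.
n = 10.
r = 1 + (5/100)·(10 − 1) = 1 + 0.45 = 1.45.
Rank 1 is 21 and rank 2 is 23.
Interpolate: 21 + 0.45·(23 − 21) = 21 + 0.45·2 = 21.9.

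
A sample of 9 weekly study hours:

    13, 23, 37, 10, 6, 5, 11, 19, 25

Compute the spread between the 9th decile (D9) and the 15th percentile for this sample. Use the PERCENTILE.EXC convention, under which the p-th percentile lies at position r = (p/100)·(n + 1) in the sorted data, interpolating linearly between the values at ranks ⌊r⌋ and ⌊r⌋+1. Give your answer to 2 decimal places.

Sorted: 5, 6, 10, 11, 13, 19, 23, 25, 37.
n = 9.
P15: r = 1.5; ranks 1–2 are 5, 6; interpolating gives 5.5.
P90: r = 9 (integer) → 37.
Difference: 37 − 5.5 = 31.5.

31.50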